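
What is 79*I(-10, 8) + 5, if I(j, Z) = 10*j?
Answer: -7895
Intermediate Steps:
79*I(-10, 8) + 5 = 79*(10*(-10)) + 5 = 79*(-100) + 5 = -7900 + 5 = -7895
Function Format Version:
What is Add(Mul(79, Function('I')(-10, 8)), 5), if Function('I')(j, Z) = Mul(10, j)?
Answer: -7895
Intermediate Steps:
Add(Mul(79, Function('I')(-10, 8)), 5) = Add(Mul(79, Mul(10, -10)), 5) = Add(Mul(79, -100), 5) = Add(-7900, 5) = -7895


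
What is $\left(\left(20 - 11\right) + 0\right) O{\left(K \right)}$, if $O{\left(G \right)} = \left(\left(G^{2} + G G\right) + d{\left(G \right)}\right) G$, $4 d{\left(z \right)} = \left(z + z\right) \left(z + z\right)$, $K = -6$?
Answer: $-5832$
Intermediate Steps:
$d{\left(z \right)} = z^{2}$ ($d{\left(z \right)} = \frac{\left(z + z\right) \left(z + z\right)}{4} = \frac{2 z 2 z}{4} = \frac{4 z^{2}}{4} = z^{2}$)
$O{\left(G \right)} = 3 G^{3}$ ($O{\left(G \right)} = \left(\left(G^{2} + G G\right) + G^{2}\right) G = \left(\left(G^{2} + G^{2}\right) + G^{2}\right) G = \left(2 G^{2} + G^{2}\right) G = 3 G^{2} G = 3 G^{3}$)
$\left(\left(20 - 11\right) + 0\right) O{\left(K \right)} = \left(\left(20 - 11\right) + 0\right) 3 \left(-6\right)^{3} = \left(9 + 0\right) 3 \left(-216\right) = 9 \left(-648\right) = -5832$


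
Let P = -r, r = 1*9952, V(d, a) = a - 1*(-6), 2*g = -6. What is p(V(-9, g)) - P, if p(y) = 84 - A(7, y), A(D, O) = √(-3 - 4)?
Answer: 10036 - I*√7 ≈ 10036.0 - 2.6458*I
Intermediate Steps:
g = -3 (g = (½)*(-6) = -3)
V(d, a) = 6 + a (V(d, a) = a + 6 = 6 + a)
A(D, O) = I*√7 (A(D, O) = √(-7) = I*√7)
p(y) = 84 - I*√7
r = 9952
P = -9952 (P = -1*9952 = -9952)
p(V(-9, g)) - P = (84 - I*√7) - 1*(-9952) = (84 - I*√7) + 9952 = 10036 - I*√7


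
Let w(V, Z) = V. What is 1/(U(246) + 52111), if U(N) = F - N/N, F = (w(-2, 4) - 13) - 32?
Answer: 1/52063 ≈ 1.9208e-5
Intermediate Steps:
F = -47 (F = (-2 - 13) - 32 = -15 - 32 = -47)
U(N) = -48 (U(N) = -47 - N/N = -47 - 1*1 = -47 - 1 = -48)
1/(U(246) + 52111) = 1/(-48 + 52111) = 1/52063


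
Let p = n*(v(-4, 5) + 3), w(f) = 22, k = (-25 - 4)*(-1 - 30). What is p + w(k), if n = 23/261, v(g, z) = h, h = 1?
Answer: 5834/261 ≈ 22.352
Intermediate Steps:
v(g, z) = 1
n = 23/261 (n = 23*(1/261) = 23/261 ≈ 0.088123)
k = 899 (k = -29*(-31) = 899)
p = 92/261 (p = 23*(1 + 3)/261 = (23/261)*4 = 92/261 ≈ 0.35249)
p + w(k) = 92/261 + 22 = 5834/261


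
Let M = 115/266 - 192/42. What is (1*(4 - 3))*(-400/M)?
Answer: 106400/1101 ≈ 96.639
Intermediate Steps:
M = -1101/266 (M = 115*(1/266) - 192*1/42 = 115/266 - 32/7 = -1101/266 ≈ -4.1391)
(1*(4 - 3))*(-400/M) = (1*(4 - 3))*(-400/(-1101/266)) = (1*1)*(-400*(-266/1101)) = 1*(106400/1101) = 106400/1101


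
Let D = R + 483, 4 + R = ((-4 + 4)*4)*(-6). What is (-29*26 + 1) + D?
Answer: -274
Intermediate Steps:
R = -4 (R = -4 + ((-4 + 4)*4)*(-6) = -4 + (0*4)*(-6) = -4 + 0*(-6) = -4 + 0 = -4)
D = 479 (D = -4 + 483 = 479)
(-29*26 + 1) + D = (-29*26 + 1) + 479 = (-754 + 1) + 479 = -753 + 479 = -274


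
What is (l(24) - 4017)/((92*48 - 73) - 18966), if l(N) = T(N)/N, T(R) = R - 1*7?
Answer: 96391/350952 ≈ 0.27466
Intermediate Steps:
T(R) = -7 + R (T(R) = R - 7 = -7 + R)
l(N) = (-7 + N)/N
(l(24) - 4017)/((92*48 - 73) - 18966) = ((-7 + 24)/24 - 4017)/((92*48 - 73) - 18966) = ((1/24)*17 - 4017)/((4416 - 73) - 18966) = (17/24 - 4017)/(4343 - 18966) = -96391/24/(-14623) = -96391/24*(-1/14623) = 96391/350952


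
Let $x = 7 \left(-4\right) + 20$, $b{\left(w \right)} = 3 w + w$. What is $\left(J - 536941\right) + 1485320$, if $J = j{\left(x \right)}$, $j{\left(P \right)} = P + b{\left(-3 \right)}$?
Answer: $948359$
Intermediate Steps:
$b{\left(w \right)} = 4 w$
$x = -8$ ($x = -28 + 20 = -8$)
$j{\left(P \right)} = -12 + P$ ($j{\left(P \right)} = P + 4 \left(-3\right) = P - 12 = -12 + P$)
$J = -20$ ($J = -12 - 8 = -20$)
$\left(J - 536941\right) + 1485320 = \left(-20 - 536941\right) + 1485320 = -536961 + 1485320 = 948359$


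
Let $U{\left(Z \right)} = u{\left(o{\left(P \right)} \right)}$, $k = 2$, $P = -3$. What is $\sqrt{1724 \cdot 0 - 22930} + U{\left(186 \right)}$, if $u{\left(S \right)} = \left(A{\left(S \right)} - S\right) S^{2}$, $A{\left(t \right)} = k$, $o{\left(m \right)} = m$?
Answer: $45 + i \sqrt{22930} \approx 45.0 + 151.43 i$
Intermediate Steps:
$A{\left(t \right)} = 2$
$u{\left(S \right)} = S^{2} \left(2 - S\right)$ ($u{\left(S \right)} = \left(2 - S\right) S^{2} = S^{2} \left(2 - S\right)$)
$U{\left(Z \right)} = 45$ ($U{\left(Z \right)} = \left(-3\right)^{2} \left(2 - -3\right) = 9 \left(2 + 3\right) = 9 \cdot 5 = 45$)
$\sqrt{1724 \cdot 0 - 22930} + U{\left(186 \right)} = \sqrt{1724 \cdot 0 - 22930} + 45 = \sqrt{0 - 22930} + 45 = \sqrt{-22930} + 45 = i \sqrt{22930} + 45 = 45 + i \sqrt{22930}$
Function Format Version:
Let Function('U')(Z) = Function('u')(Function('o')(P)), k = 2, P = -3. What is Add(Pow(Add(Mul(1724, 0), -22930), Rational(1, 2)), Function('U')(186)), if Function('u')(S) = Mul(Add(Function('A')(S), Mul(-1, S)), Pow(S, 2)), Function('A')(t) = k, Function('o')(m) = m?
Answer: Add(45, Mul(I, Pow(22930, Rational(1, 2)))) ≈ Add(45.000, Mul(151.43, I))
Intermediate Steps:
Function('A')(t) = 2
Function('u')(S) = Mul(Pow(S, 2), Add(2, Mul(-1, S))) (Function('u')(S) = Mul(Add(2, Mul(-1, S)), Pow(S, 2)) = Mul(Pow(S, 2), Add(2, Mul(-1, S))))
Function('U')(Z) = 45 (Function('U')(Z) = Mul(Pow(-3, 2), Add(2, Mul(-1, -3))) = Mul(9, Add(2, 3)) = Mul(9, 5) = 45)
Add(Pow(Add(Mul(1724, 0), -22930), Rational(1, 2)), Function('U')(186)) = Add(Pow(Add(Mul(1724, 0), -22930), Rational(1, 2)), 45) = Add(Pow(Add(0, -22930), Rational(1, 2)), 45) = Add(Pow(-22930, Rational(1, 2)), 45) = Add(Mul(I, Pow(22930, Rational(1, 2))), 45) = Add(45, Mul(I, Pow(22930, Rational(1, 2))))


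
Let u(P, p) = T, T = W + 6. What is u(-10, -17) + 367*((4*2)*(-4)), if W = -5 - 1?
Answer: -11744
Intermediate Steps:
W = -6
T = 0 (T = -6 + 6 = 0)
u(P, p) = 0
u(-10, -17) + 367*((4*2)*(-4)) = 0 + 367*((4*2)*(-4)) = 0 + 367*(8*(-4)) = 0 + 367*(-32) = 0 - 11744 = -11744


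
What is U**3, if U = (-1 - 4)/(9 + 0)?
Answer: -125/729 ≈ -0.17147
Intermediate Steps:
U = -5/9 ≈ -0.55556
U**3 = (-5/9)**3 = -125/729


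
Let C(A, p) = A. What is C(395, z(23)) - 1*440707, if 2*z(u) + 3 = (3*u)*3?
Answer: -440312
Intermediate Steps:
z(u) = -3/2 + 9*u/2 (z(u) = -3/2 + ((3*u)*3)/2 = -3/2 + (9*u)/2 = -3/2 + 9*u/2)
C(395, z(23)) - 1*440707 = 395 - 1*440707 = 395 - 440707 = -440312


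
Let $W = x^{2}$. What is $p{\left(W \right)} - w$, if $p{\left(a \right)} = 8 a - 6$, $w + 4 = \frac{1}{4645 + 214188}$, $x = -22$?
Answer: $\frac{846883709}{218833} \approx 3870.0$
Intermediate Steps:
$W = 484$ ($W = \left(-22\right)^{2} = 484$)
$w = - \frac{875331}{218833}$ ($w = -4 + \frac{1}{4645 + 214188} = -4 + \frac{1}{218833} = - \frac{875331}{218833} \approx -4.0$)
$p{\left(a \right)} = -6 + 8 a$
$p{\left(W \right)} - w = \left(-6 + 8 \cdot 484\right) - - \frac{875331}{218833} = \left(-6 + 3872\right) + \frac{875331}{218833} = 3866 + \frac{875331}{218833} = \frac{846883709}{218833}$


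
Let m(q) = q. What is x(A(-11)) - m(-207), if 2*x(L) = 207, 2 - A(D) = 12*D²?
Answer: 621/2 ≈ 310.50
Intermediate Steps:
A(D) = 2 - 12*D²
x(L) = 207/2 (x(L) = (½)*207 = 207/2)
x(A(-11)) - m(-207) = 207/2 - 1*(-207) = 207/2 + 207 = 621/2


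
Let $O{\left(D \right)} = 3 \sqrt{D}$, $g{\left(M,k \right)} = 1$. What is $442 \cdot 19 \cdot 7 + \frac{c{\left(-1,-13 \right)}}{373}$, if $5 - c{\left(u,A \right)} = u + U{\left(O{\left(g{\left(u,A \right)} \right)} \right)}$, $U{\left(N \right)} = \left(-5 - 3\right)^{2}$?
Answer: $\frac{21927120}{373} \approx 58786.0$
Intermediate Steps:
$U{\left(N \right)} = 64$ ($U{\left(N \right)} = \left(-8\right)^{2} = 64$)
$c{\left(u,A \right)} = -59 - u$ ($c{\left(u,A \right)} = 5 - \left(u + 64\right) = 5 - \left(64 + u\right) = -59 - u$)
$442 \cdot 19 \cdot 7 + \frac{c{\left(-1,-13 \right)}}{373} = 442 \cdot 19 \cdot 7 + \frac{-59 - -1}{373} = 442 \cdot 133 + \left(-59 + 1\right) \frac{1}{373} = 58786 - \frac{58}{373} = \frac{21927120}{373}$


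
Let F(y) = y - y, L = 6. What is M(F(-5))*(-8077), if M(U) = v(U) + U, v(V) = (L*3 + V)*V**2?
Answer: 0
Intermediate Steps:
F(y) = 0
v(V) = V**2*(18 + V) (v(V) = (6*3 + V)*V**2 = (18 + V)*V**2 = V**2*(18 + V))
M(U) = U + U**2*(18 + U) (M(U) = U**2*(18 + U) + U = U + U**2*(18 + U))
M(F(-5))*(-8077) = (0*(1 + 0*(18 + 0)))*(-8077) = (0*(1 + 0*18))*(-8077) = (0*(1 + 0))*(-8077) = (0*1)*(-8077) = 0*(-8077) = 0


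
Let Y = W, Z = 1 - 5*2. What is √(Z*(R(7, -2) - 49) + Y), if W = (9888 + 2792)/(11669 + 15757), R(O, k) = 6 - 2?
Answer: √76245719865/13713 ≈ 20.136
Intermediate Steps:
Z = -9 (Z = 1 - 10 = -9)
R(O, k) = 4
W = 6340/13713 (W = 12680/27426 = 12680*(1/27426) = 6340/13713 ≈ 0.46234)
Y = 6340/13713 ≈ 0.46234
√(Z*(R(7, -2) - 49) + Y) = √(-9*(4 - 49) + 6340/13713) = √(-9*(-45) + 6340/13713) = √(405 + 6340/13713) = √(5560105/13713) = √76245719865/13713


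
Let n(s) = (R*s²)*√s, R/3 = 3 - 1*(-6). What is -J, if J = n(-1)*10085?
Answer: -272295*I ≈ -2.723e+5*I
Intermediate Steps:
R = 27 (R = 3*(3 - 1*(-6)) = 3*(3 + 6) = 3*9 = 27)
n(s) = 27*s^(5/2) (n(s) = (27*s²)*√s = 27*s^(5/2))
J = 272295*I (J = (27*(-1)^(5/2))*10085 = (27*I)*10085 = 272295*I ≈ 2.723e+5*I)
-J = -272295*I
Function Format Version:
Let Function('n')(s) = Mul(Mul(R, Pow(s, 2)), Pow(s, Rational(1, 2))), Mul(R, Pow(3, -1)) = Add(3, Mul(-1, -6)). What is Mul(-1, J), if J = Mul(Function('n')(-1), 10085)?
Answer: Mul(-272295, I) ≈ Mul(-2.7230e+5, I)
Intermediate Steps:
R = 27 (R = Mul(3, Add(3, Mul(-1, -6))) = Mul(3, Add(3, 6)) = Mul(3, 9) = 27)
Function('n')(s) = Mul(27, Pow(s, Rational(5, 2))) (Function('n')(s) = Mul(Mul(27, Pow(s, 2)), Pow(s, Rational(1, 2))) = Mul(27, Pow(s, Rational(5, 2))))
J = Mul(272295, I) (J = Mul(Mul(27, Pow(-1, Rational(5, 2))), 10085) = Mul(Mul(27, I), 10085) = Mul(272295, I) ≈ Mul(2.7230e+5, I))
Mul(-1, J) = Mul(-1, Mul(272295, I)) = Mul(-272295, I)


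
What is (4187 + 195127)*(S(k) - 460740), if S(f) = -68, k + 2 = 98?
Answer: -91845485712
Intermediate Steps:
k = 96 (k = -2 + 98 = 96)
(4187 + 195127)*(S(k) - 460740) = (4187 + 195127)*(-68 - 460740) = 199314*(-460808) = -91845485712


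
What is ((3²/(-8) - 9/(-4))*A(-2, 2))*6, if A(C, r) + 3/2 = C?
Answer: -189/8 ≈ -23.625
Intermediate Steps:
A(C, r) = -3/2 + C
((3²/(-8) - 9/(-4))*A(-2, 2))*6 = ((3²/(-8) - 9/(-4))*(-3/2 - 2))*6 = ((9*(-⅛) - 9*(-¼))*(-7/2))*6 = ((-9/8 + 9/4)*(-7/2))*6 = ((9/8)*(-7/2))*6 = -63/16*6 = -189/8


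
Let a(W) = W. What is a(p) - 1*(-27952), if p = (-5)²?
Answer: 27977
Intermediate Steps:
p = 25
a(p) - 1*(-27952) = 25 - 1*(-27952) = 25 + 27952 = 27977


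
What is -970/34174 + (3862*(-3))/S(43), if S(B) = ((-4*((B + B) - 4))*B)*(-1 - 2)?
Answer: -36415217/120497524 ≈ -0.30221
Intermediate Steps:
S(B) = -3*B*(16 - 8*B) (S(B) = ((-4*(2*B - 4))*B)*(-3) = ((-4*(-4 + 2*B))*B)*(-3) = ((16 - 8*B)*B)*(-3) = (B*(16 - 8*B))*(-3) = -3*B*(16 - 8*B))
-970/34174 + (3862*(-3))/S(43) = -970/34174 + (3862*(-3))/((24*43*(-2 + 43))) = -970*1/34174 - 11586/(24*43*41) = -485/17087 - 11586/42312 = -485/17087 - 11586*1/42312 = -485/17087 - 1931/7052 = -36415217/120497524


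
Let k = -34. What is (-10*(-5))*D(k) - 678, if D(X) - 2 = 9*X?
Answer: -15878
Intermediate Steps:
D(X) = 2 + 9*X
(-10*(-5))*D(k) - 678 = (-10*(-5))*(2 + 9*(-34)) - 678 = 50*(2 - 306) - 678 = 50*(-304) - 678 = -15200 - 678 = -15878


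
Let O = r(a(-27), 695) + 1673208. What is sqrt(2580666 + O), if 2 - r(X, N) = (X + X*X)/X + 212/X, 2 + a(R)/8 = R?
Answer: sqrt(14310819022)/58 ≈ 2062.5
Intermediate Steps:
a(R) = -16 + 8*R
r(X, N) = 2 - 212/X - (X + X**2)/X (r(X, N) = 2 - ((X + X*X)/X + 212/X) = 2 - ((X + X**2)/X + 212/X) = 2 - (212/X + (X + X**2)/X) = 2 + (-212/X - (X + X**2)/X) = 2 - 212/X - (X + X**2)/X)
O = 97059631/58 (O = (1 - (-16 + 8*(-27)) - 212/(-16 + 8*(-27))) + 1673208 = (1 - (-16 - 216) - 212/(-16 - 216)) + 1673208 = (1 - 1*(-232) - 212/(-232)) + 1673208 = (1 + 232 - 212*(-1/232)) + 1673208 = (1 + 232 + 53/58) + 1673208 = 13567/58 + 1673208 = 97059631/58 ≈ 1.6734e+6)
sqrt(2580666 + O) = sqrt(2580666 + 97059631/58) = sqrt(246738259/58) = sqrt(14310819022)/58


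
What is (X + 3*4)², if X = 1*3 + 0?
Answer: 225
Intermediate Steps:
X = 3 (X = 3 + 0 = 3)
(X + 3*4)² = (3 + 3*4)² = (3 + 12)² = 15² = 225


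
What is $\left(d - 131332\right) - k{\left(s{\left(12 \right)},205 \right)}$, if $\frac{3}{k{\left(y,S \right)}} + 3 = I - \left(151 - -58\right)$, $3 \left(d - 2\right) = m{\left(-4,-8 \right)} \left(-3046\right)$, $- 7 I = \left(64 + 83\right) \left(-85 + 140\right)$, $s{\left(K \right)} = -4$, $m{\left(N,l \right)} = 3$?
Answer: $- \frac{183691989}{1367} \approx -1.3438 \cdot 10^{5}$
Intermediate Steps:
$I = -1155$ ($I = - \frac{\left(64 + 83\right) \left(-85 + 140\right)}{7} = - \frac{147 \cdot 55}{7} = \left(- \frac{1}{7}\right) 8085 = -1155$)
$d = -3044$ ($d = 2 + \frac{3 \left(-3046\right)}{3} = 2 + \frac{1}{3} \left(-9138\right) = 2 - 3046 = -3044$)
$k{\left(y,S \right)} = - \frac{3}{1367}$ ($k{\left(y,S \right)} = \frac{3}{-3 - \left(1306 + 58\right)} = \frac{3}{-3 - 1364} = \frac{3}{-1367} = 3 \left(- \frac{1}{1367}\right) = - \frac{3}{1367}$)
$\left(d - 131332\right) - k{\left(s{\left(12 \right)},205 \right)} = \left(-3044 - 131332\right) - - \frac{3}{1367} = \left(-3044 - 131332\right) + \frac{3}{1367} = -134376 + \frac{3}{1367} = - \frac{183691989}{1367}$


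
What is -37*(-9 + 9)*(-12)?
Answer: 0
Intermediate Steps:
-37*(-9 + 9)*(-12) = -37*0*(-12) = 0*(-12) = 0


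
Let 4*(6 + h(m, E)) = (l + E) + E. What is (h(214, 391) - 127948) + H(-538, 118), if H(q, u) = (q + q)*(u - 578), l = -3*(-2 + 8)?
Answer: 367197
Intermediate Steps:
l = -18 (l = -3*6 = -18)
H(q, u) = 2*q*(-578 + u) (H(q, u) = (2*q)*(-578 + u) = 2*q*(-578 + u))
h(m, E) = -21/2 + E/2 (h(m, E) = -6 + ((-18 + E) + E)/4 = -6 + (-18 + 2*E)/4 = -6 + (-9/2 + E/2) = -21/2 + E/2)
(h(214, 391) - 127948) + H(-538, 118) = ((-21/2 + (1/2)*391) - 127948) + 2*(-538)*(-578 + 118) = ((-21/2 + 391/2) - 127948) + 2*(-538)*(-460) = (185 - 127948) + 494960 = -127763 + 494960 = 367197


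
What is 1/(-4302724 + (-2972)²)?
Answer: 1/4530060 ≈ 2.2075e-7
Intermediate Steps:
1/(-4302724 + (-2972)²) = 1/(-4302724 + 8832784) = 1/4530060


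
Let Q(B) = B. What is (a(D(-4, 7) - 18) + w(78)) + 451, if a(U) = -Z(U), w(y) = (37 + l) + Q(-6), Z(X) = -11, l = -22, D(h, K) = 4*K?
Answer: 471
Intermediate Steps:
w(y) = 9 (w(y) = (37 - 22) - 6 = 15 - 6 = 9)
a(U) = 11 (a(U) = -1*(-11) = 11)
(a(D(-4, 7) - 18) + w(78)) + 451 = (11 + 9) + 451 = 20 + 451 = 471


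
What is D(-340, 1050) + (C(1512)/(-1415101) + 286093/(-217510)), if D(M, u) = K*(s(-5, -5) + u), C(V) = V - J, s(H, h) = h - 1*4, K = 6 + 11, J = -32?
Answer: 5446706965445637/307798618510 ≈ 17696.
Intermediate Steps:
K = 17
s(H, h) = -4 + h (s(H, h) = h - 4 = -4 + h)
C(V) = 32 + V (C(V) = V - 1*(-32) = V + 32 = 32 + V)
D(M, u) = -153 + 17*u (D(M, u) = 17*((-4 - 5) + u) = 17*(-9 + u) = -153 + 17*u)
D(-340, 1050) + (C(1512)/(-1415101) + 286093/(-217510)) = (-153 + 17*1050) + ((32 + 1512)/(-1415101) + 286093/(-217510)) = (-153 + 17850) + (1544*(-1/1415101) + 286093*(-1/217510)) = 17697 + (-1544/1415101 - 286093/217510) = 17697 - 405186325833/307798618510 = 5446706965445637/307798618510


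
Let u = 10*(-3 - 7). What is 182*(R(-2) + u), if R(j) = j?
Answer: -18564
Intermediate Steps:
u = -100 (u = 10*(-10) = -100)
182*(R(-2) + u) = 182*(-2 - 100) = 182*(-102) = -18564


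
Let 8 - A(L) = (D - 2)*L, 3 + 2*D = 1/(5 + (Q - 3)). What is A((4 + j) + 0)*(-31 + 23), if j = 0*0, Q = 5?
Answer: -1216/7 ≈ -173.71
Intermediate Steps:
D = -10/7 (D = -3/2 + 1/(2*(5 + (5 - 3))) = -3/2 + 1/(2*(5 + 2)) = -3/2 + (1/2)/7 = -3/2 + (1/2)*(1/7) = -3/2 + 1/14 = -10/7 ≈ -1.4286)
j = 0
A(L) = 8 + 24*L/7 (A(L) = 8 - (-10/7 - 2)*L = 8 - (-24)*L/7 = 8 + 24*L/7)
A((4 + j) + 0)*(-31 + 23) = (8 + 24*((4 + 0) + 0)/7)*(-31 + 23) = (8 + 24*(4 + 0)/7)*(-8) = (8 + (24/7)*4)*(-8) = (8 + 96/7)*(-8) = (152/7)*(-8) = -1216/7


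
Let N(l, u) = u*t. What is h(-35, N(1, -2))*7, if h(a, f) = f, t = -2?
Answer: 28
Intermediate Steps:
N(l, u) = -2*u (N(l, u) = u*(-2) = -2*u)
h(-35, N(1, -2))*7 = -2*(-2)*7 = 4*7 = 28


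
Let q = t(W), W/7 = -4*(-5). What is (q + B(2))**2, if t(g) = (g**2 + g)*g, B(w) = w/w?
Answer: 7637490487201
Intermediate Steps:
W = 140 (W = 7*(-4*(-5)) = 7*20 = 140)
B(w) = 1
t(g) = g*(g + g**2) (t(g) = (g + g**2)*g = g*(g + g**2))
q = 2763600 (q = 140**2*(1 + 140) = 19600*141 = 2763600)
(q + B(2))**2 = (2763600 + 1)**2 = 2763601**2 = 7637490487201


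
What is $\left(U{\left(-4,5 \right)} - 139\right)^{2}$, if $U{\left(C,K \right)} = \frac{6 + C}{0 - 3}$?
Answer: $\frac{175561}{9} \approx 19507.0$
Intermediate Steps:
$U{\left(C,K \right)} = -2 - \frac{C}{3}$ ($U{\left(C,K \right)} = \frac{6 + C}{-3} = \left(6 + C\right) \left(- \frac{1}{3}\right) = -2 - \frac{C}{3}$)
$\left(U{\left(-4,5 \right)} - 139\right)^{2} = \left(\left(-2 - - \frac{4}{3}\right) - 139\right)^{2} = \left(\left(-2 + \frac{4}{3}\right) - 139\right)^{2} = \left(- \frac{2}{3} - 139\right)^{2} = \left(- \frac{419}{3}\right)^{2} = \frac{175561}{9}$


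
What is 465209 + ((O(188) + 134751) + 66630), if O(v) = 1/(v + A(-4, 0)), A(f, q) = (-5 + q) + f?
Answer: 119319611/179 ≈ 6.6659e+5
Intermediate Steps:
A(f, q) = -5 + f + q
O(v) = 1/(-9 + v) (O(v) = 1/(v + (-5 - 4 + 0)) = 1/(v - 9) = 1/(-9 + v))
465209 + ((O(188) + 134751) + 66630) = 465209 + ((1/(-9 + 188) + 134751) + 66630) = 465209 + ((1/179 + 134751) + 66630) = 465209 + (24120430/179 + 66630) = 465209 + 36047200/179 = 119319611/179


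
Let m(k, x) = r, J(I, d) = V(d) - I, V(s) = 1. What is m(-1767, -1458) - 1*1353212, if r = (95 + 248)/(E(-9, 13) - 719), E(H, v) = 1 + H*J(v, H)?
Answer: -825459663/610 ≈ -1.3532e+6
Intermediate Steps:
J(I, d) = 1 - I
E(H, v) = 1 + H*(1 - v)
r = -343/610 (r = (95 + 248)/((1 - 1*(-9)*(-1 + 13)) - 719) = 343/((1 - 1*(-9)*12) - 719) = 343/((1 + 108) - 719) = 343/(109 - 719) = 343/(-610) = 343*(-1/610) = -343/610 ≈ -0.56229)
m(k, x) = -343/610
m(-1767, -1458) - 1*1353212 = -343/610 - 1*1353212 = -343/610 - 1353212 = -825459663/610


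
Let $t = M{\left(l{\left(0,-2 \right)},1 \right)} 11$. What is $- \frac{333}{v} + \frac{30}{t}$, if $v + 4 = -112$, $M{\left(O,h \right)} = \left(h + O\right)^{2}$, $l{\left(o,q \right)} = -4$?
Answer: $\frac{12149}{3828} \approx 3.1737$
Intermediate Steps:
$M{\left(O,h \right)} = \left(O + h\right)^{2}$
$v = -116$ ($v = -4 - 112 = -116$)
$t = 99$ ($t = \left(-4 + 1\right)^{2} \cdot 11 = \left(-3\right)^{2} \cdot 11 = 9 \cdot 11 = 99$)
$- \frac{333}{v} + \frac{30}{t} = - \frac{333}{-116} + \frac{30}{99} = \left(-333\right) \left(- \frac{1}{116}\right) + 30 \cdot \frac{1}{99} = \frac{333}{116} + \frac{10}{33} = \frac{12149}{3828}$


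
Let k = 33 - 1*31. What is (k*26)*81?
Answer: 4212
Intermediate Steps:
k = 2 (k = 33 - 31 = 2)
(k*26)*81 = (2*26)*81 = 52*81 = 4212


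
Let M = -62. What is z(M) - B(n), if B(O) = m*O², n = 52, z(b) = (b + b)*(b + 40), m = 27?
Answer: -70280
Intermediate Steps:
z(b) = 2*b*(40 + b) (z(b) = (2*b)*(40 + b) = 2*b*(40 + b))
B(O) = 27*O²
z(M) - B(n) = 2*(-62)*(40 - 62) - 27*52² = 2*(-62)*(-22) - 27*2704 = 2728 - 1*73008 = 2728 - 73008 = -70280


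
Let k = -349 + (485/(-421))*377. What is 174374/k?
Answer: -36705727/164887 ≈ -222.61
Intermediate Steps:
k = -329774/421 (k = -349 + (485*(-1/421))*377 = -349 - 485/421*377 = -349 - 182845/421 = -329774/421 ≈ -783.31)
174374/k = 174374/(-329774/421) = 174374*(-421/329774) = -36705727/164887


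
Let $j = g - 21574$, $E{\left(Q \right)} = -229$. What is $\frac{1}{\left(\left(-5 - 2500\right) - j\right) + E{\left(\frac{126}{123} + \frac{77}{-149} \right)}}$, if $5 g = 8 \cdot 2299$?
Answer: $\frac{5}{75808} \approx 6.5956 \cdot 10^{-5}$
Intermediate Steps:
$g = \frac{18392}{5}$ ($g = \frac{8 \cdot 2299}{5} = \frac{1}{5} \cdot 18392 = \frac{18392}{5} \approx 3678.4$)
$j = - \frac{89478}{5}$ ($j = \frac{18392}{5} - 21574 = - \frac{89478}{5} \approx -17896.0$)
$\frac{1}{\left(\left(-5 - 2500\right) - j\right) + E{\left(\frac{126}{123} + \frac{77}{-149} \right)}} = \frac{1}{\left(\left(-5 - 2500\right) - - \frac{89478}{5}\right) - 229} = \frac{1}{\left(\left(-5 - 2500\right) + \frac{89478}{5}\right) - 229} = \frac{1}{\left(-2505 + \frac{89478}{5}\right) - 229} = \frac{1}{\frac{76953}{5} - 229} = \frac{1}{\frac{75808}{5}} = \frac{5}{75808}$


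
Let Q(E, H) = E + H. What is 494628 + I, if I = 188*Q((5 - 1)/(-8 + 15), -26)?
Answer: 3428932/7 ≈ 4.8985e+5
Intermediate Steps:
I = -33464/7 (I = 188*((5 - 1)/(-8 + 15) - 26) = 188*(4/7 - 26) = 188*(-178/7) = -33464/7 ≈ -4780.6)
494628 + I = 494628 - 33464/7 = 3428932/7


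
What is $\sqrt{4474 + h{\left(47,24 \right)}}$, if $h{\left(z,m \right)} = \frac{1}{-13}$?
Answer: $\frac{\sqrt{756093}}{13} \approx 66.887$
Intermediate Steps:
$h{\left(z,m \right)} = - \frac{1}{13}$
$\sqrt{4474 + h{\left(47,24 \right)}} = \sqrt{4474 - \frac{1}{13}} = \sqrt{\frac{58161}{13}} = \frac{\sqrt{756093}}{13}$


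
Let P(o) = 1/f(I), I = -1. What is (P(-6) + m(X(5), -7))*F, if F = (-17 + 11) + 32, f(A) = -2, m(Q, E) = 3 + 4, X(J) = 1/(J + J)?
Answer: 169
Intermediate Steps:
X(J) = 1/(2*J)
m(Q, E) = 7
F = 26 (F = -6 + 32 = 26)
P(o) = -½ (P(o) = 1/(-2) = -½)
(P(-6) + m(X(5), -7))*F = (-½ + 7)*26 = (13/2)*26 = 169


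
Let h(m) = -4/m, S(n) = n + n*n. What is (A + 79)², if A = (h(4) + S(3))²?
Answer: 40000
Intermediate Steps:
S(n) = n + n²
A = 121 (A = (-4/4 + 3*(1 + 3))² = (-4*¼ + 3*4)² = (-1 + 12)² = 11² = 121)
(A + 79)² = (121 + 79)² = 200² = 40000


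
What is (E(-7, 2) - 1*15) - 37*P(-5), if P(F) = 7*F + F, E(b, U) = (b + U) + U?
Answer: 1462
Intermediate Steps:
E(b, U) = b + 2*U (E(b, U) = (U + b) + U = b + 2*U)
P(F) = 8*F
(E(-7, 2) - 1*15) - 37*P(-5) = ((-7 + 2*2) - 1*15) - 296*(-5) = ((-7 + 4) - 15) - 37*(-40) = (-3 - 15) + 1480 = -18 + 1480 = 1462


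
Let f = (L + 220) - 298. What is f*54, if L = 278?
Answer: 10800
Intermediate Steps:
f = 200 (f = (278 + 220) - 298 = 498 - 298 = 200)
f*54 = 200*54 = 10800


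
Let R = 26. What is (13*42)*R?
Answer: 14196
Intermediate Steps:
(13*42)*R = (13*42)*26 = 546*26 = 14196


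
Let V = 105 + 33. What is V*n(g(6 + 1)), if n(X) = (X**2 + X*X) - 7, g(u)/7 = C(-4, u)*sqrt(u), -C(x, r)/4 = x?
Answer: 24234042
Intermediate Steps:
C(x, r) = -4*x
g(u) = 112*sqrt(u) (g(u) = 7*((-4*(-4))*sqrt(u)) = 7*(16*sqrt(u)) = 112*sqrt(u))
n(X) = -7 + 2*X**2 (n(X) = (X**2 + X**2) - 7 = 2*X**2 - 7 = -7 + 2*X**2)
V = 138
V*n(g(6 + 1)) = 138*(-7 + 2*(112*sqrt(6 + 1))**2) = 138*(-7 + 2*(112*sqrt(7))**2) = 138*(-7 + 2*87808) = 138*(-7 + 175616) = 138*175609 = 24234042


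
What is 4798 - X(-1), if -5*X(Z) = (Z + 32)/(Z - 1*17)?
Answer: 431789/90 ≈ 4797.7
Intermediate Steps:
X(Z) = -(32 + Z)/(5*(-17 + Z)) (X(Z) = -(Z + 32)/(5*(Z - 1*17)) = -(32 + Z)/(5*(Z - 17)) = -(32 + Z)/(5*(-17 + Z)))
4798 - X(-1) = 4798 - (-32 - 1*(-1))/(5*(-17 - 1)) = 4798 - (-32 + 1)/(5*(-18)) = 4798 - (-1)*(-31)/(5*18) = 4798 - 1*31/90 = 4798 - 31/90 = 431789/90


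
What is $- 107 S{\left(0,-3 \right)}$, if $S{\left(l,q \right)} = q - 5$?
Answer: $856$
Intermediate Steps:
$S{\left(l,q \right)} = -5 + q$
$- 107 S{\left(0,-3 \right)} = - 107 \left(-5 - 3\right) = \left(-107\right) \left(-8\right) = 856$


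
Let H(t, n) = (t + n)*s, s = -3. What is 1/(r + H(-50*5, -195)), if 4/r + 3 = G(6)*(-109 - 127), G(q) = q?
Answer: 1419/1894361 ≈ 0.00074907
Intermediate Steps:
H(t, n) = -3*n - 3*t (H(t, n) = (t + n)*(-3) = (n + t)*(-3) = -3*n - 3*t)
r = -4/1419 (r = 4/(-3 + 6*(-109 - 127)) = 4/(-3 + 6*(-236)) = 4/(-3 - 1416) = 4/(-1419) = 4*(-1/1419) = -4/1419 ≈ -0.0028189)
1/(r + H(-50*5, -195)) = 1/(-4/1419 + (-3*(-195) - (-150)*5)) = 1/(-4/1419 + (585 - 3*(-250))) = 1/(-4/1419 + (585 + 750)) = 1/(-4/1419 + 1335) = 1/(1894361/1419) = 1419/1894361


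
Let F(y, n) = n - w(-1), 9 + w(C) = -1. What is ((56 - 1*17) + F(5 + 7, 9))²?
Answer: 3364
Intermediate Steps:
w(C) = -10 (w(C) = -9 - 1 = -10)
F(y, n) = 10 + n (F(y, n) = n - 1*(-10) = n + 10 = 10 + n)
((56 - 1*17) + F(5 + 7, 9))² = ((56 - 1*17) + (10 + 9))² = ((56 - 17) + 19)² = (39 + 19)² = 58² = 3364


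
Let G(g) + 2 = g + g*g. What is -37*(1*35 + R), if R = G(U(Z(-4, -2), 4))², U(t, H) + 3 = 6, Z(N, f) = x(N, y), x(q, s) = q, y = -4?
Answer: -4995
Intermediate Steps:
Z(N, f) = N
U(t, H) = 3 (U(t, H) = -3 + 6 = 3)
G(g) = -2 + g + g² (G(g) = -2 + (g + g*g) = -2 + (g + g²) = -2 + g + g²)
R = 100 (R = (-2 + 3 + 3²)² = (-2 + 3 + 9)² = 10² = 100)
-37*(1*35 + R) = -37*(1*35 + 100) = -37*(35 + 100) = -37*135 = -4995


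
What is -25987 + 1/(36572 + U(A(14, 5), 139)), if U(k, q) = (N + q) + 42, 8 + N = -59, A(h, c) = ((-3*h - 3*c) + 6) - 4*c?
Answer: -953359081/36686 ≈ -25987.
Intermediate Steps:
A(h, c) = 6 - 7*c - 3*h (A(h, c) = ((-3*c - 3*h) + 6) - 4*c = (6 - 3*c - 3*h) - 4*c = 6 - 7*c - 3*h)
N = -67 (N = -8 - 59 = -67)
U(k, q) = -25 + q (U(k, q) = (-67 + q) + 42 = -25 + q)
-25987 + 1/(36572 + U(A(14, 5), 139)) = -25987 + 1/(36572 + (-25 + 139)) = -25987 + 1/(36572 + 114) = -25987 + 1/36686 = -953359081/36686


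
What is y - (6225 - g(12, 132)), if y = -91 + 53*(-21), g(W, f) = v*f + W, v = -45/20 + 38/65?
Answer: -496394/65 ≈ -7636.8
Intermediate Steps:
v = -433/260 (v = -45*1/20 + 38*(1/65) = -9/4 + 38/65 = -433/260 ≈ -1.6654)
g(W, f) = W - 433*f/260 (g(W, f) = -433*f/260 + W = W - 433*f/260)
y = -1204 (y = -91 - 1113 = -1204)
y - (6225 - g(12, 132)) = -1204 - (6225 - (12 - 433/260*132)) = -1204 - (6225 - (12 - 14289/65)) = -1204 - (6225 - 1*(-13509/65)) = -1204 - (6225 + 13509/65) = -1204 - 1*418134/65 = -1204 - 418134/65 = -496394/65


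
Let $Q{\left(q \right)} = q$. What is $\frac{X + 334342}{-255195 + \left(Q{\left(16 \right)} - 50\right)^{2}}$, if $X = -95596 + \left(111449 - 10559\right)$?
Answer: $- \frac{339636}{254039} \approx -1.3369$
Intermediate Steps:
$X = 5294$ ($X = -95596 + 100890 = 5294$)
$\frac{X + 334342}{-255195 + \left(Q{\left(16 \right)} - 50\right)^{2}} = \frac{5294 + 334342}{-255195 + \left(16 - 50\right)^{2}} = \frac{339636}{-255195 + \left(-34\right)^{2}} = \frac{339636}{-255195 + 1156} = \frac{339636}{-254039} = 339636 \left(- \frac{1}{254039}\right) = - \frac{339636}{254039}$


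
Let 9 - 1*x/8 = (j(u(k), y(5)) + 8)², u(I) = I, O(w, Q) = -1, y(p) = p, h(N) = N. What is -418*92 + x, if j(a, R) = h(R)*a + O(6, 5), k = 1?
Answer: -39536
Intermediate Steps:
j(a, R) = -1 + R*a (j(a, R) = R*a - 1 = -1 + R*a)
x = -1080 (x = 72 - 8*((-1 + 5*1) + 8)² = 72 - 8*((-1 + 5) + 8)² = 72 - 8*(4 + 8)² = 72 - 8*12² = 72 - 8*144 = 72 - 1152 = -1080)
-418*92 + x = -418*92 - 1080 = -38456 - 1080 = -39536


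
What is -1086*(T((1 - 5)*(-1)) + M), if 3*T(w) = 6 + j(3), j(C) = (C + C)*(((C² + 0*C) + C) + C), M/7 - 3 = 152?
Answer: -1213062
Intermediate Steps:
M = 1085 (M = 21 + 7*152 = 21 + 1064 = 1085)
j(C) = 2*C*(C² + 2*C) (j(C) = (2*C)*(((C² + 0) + C) + C) = (2*C)*((C² + C) + C) = (2*C)*((C + C²) + C) = (2*C)*(C² + 2*C) = 2*C*(C² + 2*C))
T(w) = 32 (T(w) = (6 + 2*3²*(2 + 3))/3 = (6 + 2*9*5)/3 = (6 + 90)/3 = (⅓)*96 = 32)
-1086*(T((1 - 5)*(-1)) + M) = -1086*(32 + 1085) = -1086*1117 = -1213062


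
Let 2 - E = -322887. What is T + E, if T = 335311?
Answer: 658200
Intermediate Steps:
E = 322889 (E = 2 - 1*(-322887) = 2 + 322887 = 322889)
T + E = 335311 + 322889 = 658200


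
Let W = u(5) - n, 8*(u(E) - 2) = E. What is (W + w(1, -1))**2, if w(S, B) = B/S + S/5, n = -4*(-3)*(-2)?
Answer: 1067089/1600 ≈ 666.93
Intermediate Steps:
u(E) = 2 + E/8
n = -24 (n = 12*(-2) = -24)
w(S, B) = S/5 + B/S (w(S, B) = B/S + S*(1/5) = B/S + S/5 = S/5 + B/S)
W = 213/8 (W = (2 + (1/8)*5) - 1*(-24) = (2 + 5/8) + 24 = 21/8 + 24 = 213/8 ≈ 26.625)
(W + w(1, -1))**2 = (213/8 + ((1/5)*1 - 1/1))**2 = (213/8 + (1/5 - 1*1))**2 = (213/8 + (1/5 - 1))**2 = (213/8 - 4/5)**2 = (1033/40)**2 = 1067089/1600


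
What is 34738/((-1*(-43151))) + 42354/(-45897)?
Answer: -77749156/660167149 ≈ -0.11777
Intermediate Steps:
34738/((-1*(-43151))) + 42354/(-45897) = 34738/43151 + 42354*(-1/45897) = 34738*(1/43151) - 14118/15299 = 34738/43151 - 14118/15299 = -77749156/660167149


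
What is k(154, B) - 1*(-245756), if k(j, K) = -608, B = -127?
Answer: 245148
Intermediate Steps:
k(154, B) - 1*(-245756) = -608 - 1*(-245756) = -608 + 245756 = 245148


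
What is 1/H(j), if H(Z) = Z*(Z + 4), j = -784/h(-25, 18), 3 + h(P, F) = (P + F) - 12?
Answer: 121/170912 ≈ 0.00070797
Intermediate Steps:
h(P, F) = -15 + F + P (h(P, F) = -3 + ((P + F) - 12) = -3 + ((F + P) - 12) = -3 + (-12 + F + P) = -15 + F + P)
j = 392/11 (j = -784/(-15 + 18 - 25) = -784/(-22) = -784*(-1/22) = 392/11 ≈ 35.636)
H(Z) = Z*(4 + Z)
1/H(j) = 1/(392*(4 + 392/11)/11) = 1/((392/11)*(436/11)) = 1/(170912/121) = 121/170912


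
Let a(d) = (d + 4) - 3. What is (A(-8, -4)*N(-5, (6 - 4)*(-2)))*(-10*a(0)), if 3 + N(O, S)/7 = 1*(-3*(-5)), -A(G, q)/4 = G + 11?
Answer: 10080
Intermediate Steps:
A(G, q) = -44 - 4*G (A(G, q) = -4*(G + 11) = -4*(11 + G) = -44 - 4*G)
a(d) = 1 + d (a(d) = (4 + d) - 3 = 1 + d)
N(O, S) = 84 (N(O, S) = -21 + 7*(1*(-3*(-5))) = -21 + 7*(1*15) = -21 + 7*15 = -21 + 105 = 84)
(A(-8, -4)*N(-5, (6 - 4)*(-2)))*(-10*a(0)) = ((-44 - 4*(-8))*84)*(-10*(1 + 0)) = ((-44 + 32)*84)*(-10*1) = -12*84*(-10) = -1008*(-10) = 10080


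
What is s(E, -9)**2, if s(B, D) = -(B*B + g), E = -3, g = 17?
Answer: 676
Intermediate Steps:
s(B, D) = -17 - B**2 (s(B, D) = -(B*B + 17) = -(B**2 + 17) = -(17 + B**2) = -17 - B**2)
s(E, -9)**2 = (-17 - 1*(-3)**2)**2 = (-17 - 1*9)**2 = (-17 - 9)**2 = (-26)**2 = 676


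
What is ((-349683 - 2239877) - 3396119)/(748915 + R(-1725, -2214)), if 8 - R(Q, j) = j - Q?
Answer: -5985679/749412 ≈ -7.9872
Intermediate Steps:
R(Q, j) = 8 + Q - j (R(Q, j) = 8 - (j - Q) = 8 + (Q - j) = 8 + Q - j)
((-349683 - 2239877) - 3396119)/(748915 + R(-1725, -2214)) = ((-349683 - 2239877) - 3396119)/(748915 + (8 - 1725 - 1*(-2214))) = (-2589560 - 3396119)/(748915 + (8 - 1725 + 2214)) = -5985679/(748915 + 497) = -5985679/749412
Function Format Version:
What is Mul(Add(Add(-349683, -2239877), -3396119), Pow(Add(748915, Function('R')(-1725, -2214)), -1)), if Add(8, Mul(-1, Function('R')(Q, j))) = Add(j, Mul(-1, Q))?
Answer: Rational(-5985679, 749412) ≈ -7.9872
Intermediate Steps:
Function('R')(Q, j) = Add(8, Q, Mul(-1, j)) (Function('R')(Q, j) = Add(8, Mul(-1, Add(j, Mul(-1, Q)))) = Add(8, Add(Q, Mul(-1, j))) = Add(8, Q, Mul(-1, j)))
Mul(Add(Add(-349683, -2239877), -3396119), Pow(Add(748915, Function('R')(-1725, -2214)), -1)) = Mul(Add(Add(-349683, -2239877), -3396119), Pow(Add(748915, Add(8, -1725, Mul(-1, -2214))), -1)) = Mul(Add(-2589560, -3396119), Pow(Add(748915, Add(8, -1725, 2214)), -1)) = Mul(-5985679, Pow(Add(748915, 497), -1)) = Mul(-5985679, Pow(749412, -1)) = Mul(-5985679, Rational(1, 749412)) = Rational(-5985679, 749412)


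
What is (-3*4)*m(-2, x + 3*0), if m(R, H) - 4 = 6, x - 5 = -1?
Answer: -120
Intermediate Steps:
x = 4 (x = 5 - 1 = 4)
m(R, H) = 10 (m(R, H) = 4 + 6 = 10)
(-3*4)*m(-2, x + 3*0) = -3*4*10 = -12*10 = -120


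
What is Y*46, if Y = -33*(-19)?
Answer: 28842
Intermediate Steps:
Y = 627
Y*46 = 627*46 = 28842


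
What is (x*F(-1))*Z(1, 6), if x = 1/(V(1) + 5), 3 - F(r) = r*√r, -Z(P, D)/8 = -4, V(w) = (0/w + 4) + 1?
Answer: 48/5 + 16*I/5 ≈ 9.6 + 3.2*I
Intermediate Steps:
V(w) = 5 (V(w) = (0 + 4) + 1 = 4 + 1 = 5)
Z(P, D) = 32 (Z(P, D) = -8*(-4) = 32)
F(r) = 3 - r^(3/2) (F(r) = 3 - r*√r = 3 - r^(3/2))
x = ⅒ (x = 1/(5 + 5) = 1/10 = ⅒ ≈ 0.10000)
(x*F(-1))*Z(1, 6) = ((3 - (-1)^(3/2))/10)*32 = ((3 - (-1)*I)/10)*32 = ((3 + I)/10)*32 = (3/10 + I/10)*32 = 48/5 + 16*I/5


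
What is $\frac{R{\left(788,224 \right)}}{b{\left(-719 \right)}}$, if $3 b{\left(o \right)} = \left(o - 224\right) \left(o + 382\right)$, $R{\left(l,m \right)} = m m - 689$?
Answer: $\frac{3621}{7751} \approx 0.46717$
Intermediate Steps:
$R{\left(l,m \right)} = -689 + m^{2}$ ($R{\left(l,m \right)} = m^{2} - 689 = -689 + m^{2}$)
$b{\left(o \right)} = \frac{\left(-224 + o\right) \left(382 + o\right)}{3}$ ($b{\left(o \right)} = \frac{\left(o - 224\right) \left(o + 382\right)}{3} = \frac{\left(-224 + o\right) \left(382 + o\right)}{3}$)
$\frac{R{\left(788,224 \right)}}{b{\left(-719 \right)}} = \frac{-689 + 224^{2}}{- \frac{85568}{3} + \frac{\left(-719\right)^{2}}{3} + \frac{158}{3} \left(-719\right)} = \frac{-689 + 50176}{- \frac{85568}{3} + \frac{1}{3} \cdot 516961 - \frac{113602}{3}} = \frac{49487}{- \frac{85568}{3} + \frac{516961}{3} - \frac{113602}{3}} = \frac{49487}{\frac{317791}{3}} = 49487 \cdot \frac{3}{317791} = \frac{3621}{7751}$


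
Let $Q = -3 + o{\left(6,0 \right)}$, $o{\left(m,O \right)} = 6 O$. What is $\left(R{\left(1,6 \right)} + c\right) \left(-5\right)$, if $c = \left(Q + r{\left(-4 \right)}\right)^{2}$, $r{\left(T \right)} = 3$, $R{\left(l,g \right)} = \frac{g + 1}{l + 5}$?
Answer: $- \frac{35}{6} \approx -5.8333$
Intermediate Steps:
$R{\left(l,g \right)} = \frac{1 + g}{5 + l}$
$Q = -3$ ($Q = -3 + 6 \cdot 0 = -3 + 0 = -3$)
$c = 0$ ($c = \left(-3 + 3\right)^{2} = 0^{2} = 0$)
$\left(R{\left(1,6 \right)} + c\right) \left(-5\right) = \left(\frac{1 + 6}{5 + 1} + 0\right) \left(-5\right) = \left(\frac{1}{6} \cdot 7 + 0\right) \left(-5\right) = \left(\frac{7}{6} + 0\right) \left(-5\right) = \frac{7}{6} \left(-5\right) = - \frac{35}{6}$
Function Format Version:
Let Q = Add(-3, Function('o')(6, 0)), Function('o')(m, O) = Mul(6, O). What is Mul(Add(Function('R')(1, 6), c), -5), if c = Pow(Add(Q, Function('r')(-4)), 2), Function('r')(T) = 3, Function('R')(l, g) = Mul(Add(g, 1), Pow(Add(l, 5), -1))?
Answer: Rational(-35, 6) ≈ -5.8333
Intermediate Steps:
Function('R')(l, g) = Mul(Pow(Add(5, l), -1), Add(1, g)) (Function('R')(l, g) = Mul(Add(1, g), Pow(Add(5, l), -1)) = Mul(Pow(Add(5, l), -1), Add(1, g)))
Q = -3 (Q = Add(-3, Mul(6, 0)) = Add(-3, 0) = -3)
c = 0 (c = Pow(Add(-3, 3), 2) = Pow(0, 2) = 0)
Mul(Add(Function('R')(1, 6), c), -5) = Mul(Add(Mul(Pow(Add(5, 1), -1), Add(1, 6)), 0), -5) = Mul(Add(Mul(Pow(6, -1), 7), 0), -5) = Mul(Add(Mul(Rational(1, 6), 7), 0), -5) = Mul(Add(Rational(7, 6), 0), -5) = Mul(Rational(7, 6), -5) = Rational(-35, 6)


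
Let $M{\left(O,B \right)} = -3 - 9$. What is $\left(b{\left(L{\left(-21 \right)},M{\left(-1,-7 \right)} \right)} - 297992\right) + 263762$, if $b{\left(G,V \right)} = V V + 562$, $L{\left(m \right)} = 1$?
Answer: $-33524$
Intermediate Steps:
$M{\left(O,B \right)} = -12$ ($M{\left(O,B \right)} = -3 - 9 = -12$)
$b{\left(G,V \right)} = 562 + V^{2}$ ($b{\left(G,V \right)} = V^{2} + 562 = 562 + V^{2}$)
$\left(b{\left(L{\left(-21 \right)},M{\left(-1,-7 \right)} \right)} - 297992\right) + 263762 = \left(\left(562 + \left(-12\right)^{2}\right) - 297992\right) + 263762 = \left(\left(562 + 144\right) - 297992\right) + 263762 = \left(706 - 297992\right) + 263762 = -297286 + 263762 = -33524$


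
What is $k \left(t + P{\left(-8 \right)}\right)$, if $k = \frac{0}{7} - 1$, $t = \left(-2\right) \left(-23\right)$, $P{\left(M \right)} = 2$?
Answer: $-48$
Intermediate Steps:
$t = 46$
$k = -1$ ($k = 0 \cdot \frac{1}{7} - 1 = 0 - 1 = -1$)
$k \left(t + P{\left(-8 \right)}\right) = - (46 + 2) = \left(-1\right) 48 = -48$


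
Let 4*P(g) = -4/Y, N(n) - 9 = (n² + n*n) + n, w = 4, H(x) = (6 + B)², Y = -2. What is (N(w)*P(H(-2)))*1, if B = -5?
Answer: 45/2 ≈ 22.500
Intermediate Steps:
H(x) = 1 (H(x) = (6 - 5)² = 1² = 1)
N(n) = 9 + n + 2*n² (N(n) = 9 + ((n² + n*n) + n) = 9 + ((n² + n²) + n) = 9 + (2*n² + n) = 9 + (n + 2*n²) = 9 + n + 2*n²)
P(g) = ½ (P(g) = (-4/(-2))/4 = (-4*(-½))/4 = (¼)*2 = ½)
(N(w)*P(H(-2)))*1 = ((9 + 4 + 2*4²)*(½))*1 = ((9 + 4 + 2*16)*(½))*1 = ((9 + 4 + 32)*(½))*1 = (45*(½))*1 = (45/2)*1 = 45/2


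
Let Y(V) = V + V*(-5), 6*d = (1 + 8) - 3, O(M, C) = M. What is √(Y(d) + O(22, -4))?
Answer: 3*√2 ≈ 4.2426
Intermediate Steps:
d = 1 (d = ((1 + 8) - 3)/6 = (9 - 3)/6 = (⅙)*6 = 1)
Y(V) = -4*V (Y(V) = V - 5*V = -4*V)
√(Y(d) + O(22, -4)) = √(-4*1 + 22) = √(-4 + 22) = √18 = 3*√2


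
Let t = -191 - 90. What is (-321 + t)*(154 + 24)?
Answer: -107156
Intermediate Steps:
t = -281
(-321 + t)*(154 + 24) = (-321 - 281)*(154 + 24) = -602*178 = -107156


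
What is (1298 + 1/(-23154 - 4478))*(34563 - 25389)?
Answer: 14956261695/1256 ≈ 1.1908e+7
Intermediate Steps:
(1298 + 1/(-23154 - 4478))*(34563 - 25389) = (1298 + 1/(-27632))*9174 = (1298 - 1/27632)*9174 = (35866335/27632)*9174 = 14956261695/1256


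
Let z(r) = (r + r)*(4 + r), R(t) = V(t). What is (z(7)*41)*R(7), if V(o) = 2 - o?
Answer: -31570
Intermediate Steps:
R(t) = 2 - t
z(r) = 2*r*(4 + r) (z(r) = (2*r)*(4 + r) = 2*r*(4 + r))
(z(7)*41)*R(7) = ((2*7*(4 + 7))*41)*(2 - 1*7) = ((2*7*11)*41)*(2 - 7) = (154*41)*(-5) = 6314*(-5) = -31570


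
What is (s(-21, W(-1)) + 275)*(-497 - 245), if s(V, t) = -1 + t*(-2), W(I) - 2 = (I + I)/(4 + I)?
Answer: -603988/3 ≈ -2.0133e+5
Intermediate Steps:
W(I) = 2 + 2*I/(4 + I) (W(I) = 2 + (I + I)/(4 + I) = 2 + (2*I)/(4 + I) = 2 + 2*I/(4 + I))
s(V, t) = -1 - 2*t
(s(-21, W(-1)) + 275)*(-497 - 245) = ((-1 - 8*(2 - 1)/(4 - 1)) + 275)*(-497 - 245) = ((-1 - 8/3) + 275)*(-742) = (-11/3 + 275)*(-742) = (814/3)*(-742) = -603988/3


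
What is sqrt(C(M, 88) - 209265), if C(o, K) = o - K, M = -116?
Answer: I*sqrt(209469) ≈ 457.68*I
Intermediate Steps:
sqrt(C(M, 88) - 209265) = sqrt((-116 - 1*88) - 209265) = sqrt((-116 - 88) - 209265) = sqrt(-204 - 209265) = sqrt(-209469) = I*sqrt(209469)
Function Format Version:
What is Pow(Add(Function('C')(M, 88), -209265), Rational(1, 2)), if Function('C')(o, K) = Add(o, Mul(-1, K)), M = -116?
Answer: Mul(I, Pow(209469, Rational(1, 2))) ≈ Mul(457.68, I)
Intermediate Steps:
Pow(Add(Function('C')(M, 88), -209265), Rational(1, 2)) = Pow(Add(Add(-116, Mul(-1, 88)), -209265), Rational(1, 2)) = Pow(Add(Add(-116, -88), -209265), Rational(1, 2)) = Pow(Add(-204, -209265), Rational(1, 2)) = Pow(-209469, Rational(1, 2)) = Mul(I, Pow(209469, Rational(1, 2)))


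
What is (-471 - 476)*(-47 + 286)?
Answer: -226333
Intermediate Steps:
(-471 - 476)*(-47 + 286) = -947*239 = -226333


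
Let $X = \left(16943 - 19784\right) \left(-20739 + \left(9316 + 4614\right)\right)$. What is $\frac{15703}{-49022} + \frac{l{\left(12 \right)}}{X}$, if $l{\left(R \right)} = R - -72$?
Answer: $- \frac{101253502853}{316099885706} \approx -0.32032$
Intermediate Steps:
$X = 19344369$ ($X = - 2841 \left(-20739 + 13930\right) = \left(-2841\right) \left(-6809\right) = 19344369$)
$l{\left(R \right)} = 72 + R$ ($l{\left(R \right)} = R + 72 = 72 + R$)
$\frac{15703}{-49022} + \frac{l{\left(12 \right)}}{X} = \frac{15703}{-49022} + \frac{72 + 12}{19344369} = 15703 \left(- \frac{1}{49022}\right) + 84 \cdot \frac{1}{19344369} = - \frac{15703}{49022} + \frac{28}{6448123} = - \frac{101253502853}{316099885706}$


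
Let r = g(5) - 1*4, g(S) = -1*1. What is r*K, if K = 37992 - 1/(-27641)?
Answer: -5250684365/27641 ≈ -1.8996e+5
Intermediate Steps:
g(S) = -1
K = 1050136873/27641 (K = 37992 - 1*(-1/27641) = 37992 + 1/27641 = 1050136873/27641 ≈ 37992.)
r = -5 (r = -1 - 1*4 = -1 - 4 = -5)
r*K = -5*1050136873/27641 = -5250684365/27641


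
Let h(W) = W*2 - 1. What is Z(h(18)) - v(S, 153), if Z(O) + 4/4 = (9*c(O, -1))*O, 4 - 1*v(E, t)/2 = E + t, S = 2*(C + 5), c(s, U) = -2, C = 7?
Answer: -285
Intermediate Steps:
S = 24 (S = 2*(7 + 5) = 2*12 = 24)
v(E, t) = 8 - 2*E - 2*t (v(E, t) = 8 - 2*(E + t) = 8 + (-2*E - 2*t) = 8 - 2*E - 2*t)
h(W) = -1 + 2*W (h(W) = 2*W - 1 = -1 + 2*W)
Z(O) = -1 - 18*O (Z(O) = -1 + (9*(-2))*O = -1 - 18*O)
Z(h(18)) - v(S, 153) = (-1 - 18*(-1 + 2*18)) - (8 - 2*24 - 2*153) = (-1 - 18*(-1 + 36)) - (8 - 48 - 306) = (-1 - 18*35) - 1*(-346) = (-1 - 630) + 346 = -631 + 346 = -285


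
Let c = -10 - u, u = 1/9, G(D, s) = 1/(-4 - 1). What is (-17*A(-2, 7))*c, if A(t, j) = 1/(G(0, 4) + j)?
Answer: 455/18 ≈ 25.278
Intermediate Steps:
G(D, s) = -⅕ (G(D, s) = 1/(-5) = -⅕)
A(t, j) = 1/(-⅕ + j)
u = ⅑ ≈ 0.11111
c = -91/9 (c = -10 - 1*⅑ = -10 - ⅑ = -91/9 ≈ -10.111)
(-17*A(-2, 7))*c = -85/(-1 + 5*7)*(-91/9) = -85/(-1 + 35)*(-91/9) = -85/34*(-91/9) = -17*5/34*(-91/9) = -5/2*(-91/9) = 455/18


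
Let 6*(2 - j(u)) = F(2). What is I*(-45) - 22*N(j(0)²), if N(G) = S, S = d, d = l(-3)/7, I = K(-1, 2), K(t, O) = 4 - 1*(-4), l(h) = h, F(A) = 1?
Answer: -2454/7 ≈ -350.57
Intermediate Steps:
j(u) = 11/6 (j(u) = 2 - ⅙*1 = 2 - ⅙ = 11/6)
K(t, O) = 8 (K(t, O) = 4 + 4 = 8)
I = 8
d = -3/7 ≈ -0.42857
S = -3/7 ≈ -0.42857
N(G) = -3/7
I*(-45) - 22*N(j(0)²) = 8*(-45) - 22*(-3/7) = -360 + 66/7 = -2454/7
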